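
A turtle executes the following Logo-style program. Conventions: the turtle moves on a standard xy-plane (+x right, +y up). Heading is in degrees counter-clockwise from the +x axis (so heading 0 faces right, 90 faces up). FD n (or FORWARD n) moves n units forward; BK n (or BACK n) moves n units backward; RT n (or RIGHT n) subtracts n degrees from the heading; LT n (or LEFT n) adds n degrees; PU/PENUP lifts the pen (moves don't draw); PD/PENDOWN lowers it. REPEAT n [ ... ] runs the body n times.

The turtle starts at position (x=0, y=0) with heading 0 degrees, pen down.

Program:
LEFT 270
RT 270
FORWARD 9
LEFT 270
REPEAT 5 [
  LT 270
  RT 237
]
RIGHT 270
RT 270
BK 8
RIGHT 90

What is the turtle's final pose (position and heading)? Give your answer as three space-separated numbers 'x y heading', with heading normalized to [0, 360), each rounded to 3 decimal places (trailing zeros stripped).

Answer: 11.071 7.727 165

Derivation:
Executing turtle program step by step:
Start: pos=(0,0), heading=0, pen down
LT 270: heading 0 -> 270
RT 270: heading 270 -> 0
FD 9: (0,0) -> (9,0) [heading=0, draw]
LT 270: heading 0 -> 270
REPEAT 5 [
  -- iteration 1/5 --
  LT 270: heading 270 -> 180
  RT 237: heading 180 -> 303
  -- iteration 2/5 --
  LT 270: heading 303 -> 213
  RT 237: heading 213 -> 336
  -- iteration 3/5 --
  LT 270: heading 336 -> 246
  RT 237: heading 246 -> 9
  -- iteration 4/5 --
  LT 270: heading 9 -> 279
  RT 237: heading 279 -> 42
  -- iteration 5/5 --
  LT 270: heading 42 -> 312
  RT 237: heading 312 -> 75
]
RT 270: heading 75 -> 165
RT 270: heading 165 -> 255
BK 8: (9,0) -> (11.071,7.727) [heading=255, draw]
RT 90: heading 255 -> 165
Final: pos=(11.071,7.727), heading=165, 2 segment(s) drawn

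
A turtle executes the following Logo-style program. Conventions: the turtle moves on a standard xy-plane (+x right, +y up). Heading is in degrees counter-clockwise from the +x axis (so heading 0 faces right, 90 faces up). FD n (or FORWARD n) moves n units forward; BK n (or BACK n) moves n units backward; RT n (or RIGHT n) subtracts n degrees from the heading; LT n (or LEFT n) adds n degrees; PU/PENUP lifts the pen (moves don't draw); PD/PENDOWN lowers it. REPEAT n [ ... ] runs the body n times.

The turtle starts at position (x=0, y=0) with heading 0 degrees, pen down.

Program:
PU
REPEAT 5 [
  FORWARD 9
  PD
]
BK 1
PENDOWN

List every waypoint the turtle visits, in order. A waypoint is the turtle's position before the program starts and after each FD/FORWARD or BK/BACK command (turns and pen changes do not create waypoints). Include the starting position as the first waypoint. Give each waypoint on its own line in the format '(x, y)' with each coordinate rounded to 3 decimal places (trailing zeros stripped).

Answer: (0, 0)
(9, 0)
(18, 0)
(27, 0)
(36, 0)
(45, 0)
(44, 0)

Derivation:
Executing turtle program step by step:
Start: pos=(0,0), heading=0, pen down
PU: pen up
REPEAT 5 [
  -- iteration 1/5 --
  FD 9: (0,0) -> (9,0) [heading=0, move]
  PD: pen down
  -- iteration 2/5 --
  FD 9: (9,0) -> (18,0) [heading=0, draw]
  PD: pen down
  -- iteration 3/5 --
  FD 9: (18,0) -> (27,0) [heading=0, draw]
  PD: pen down
  -- iteration 4/5 --
  FD 9: (27,0) -> (36,0) [heading=0, draw]
  PD: pen down
  -- iteration 5/5 --
  FD 9: (36,0) -> (45,0) [heading=0, draw]
  PD: pen down
]
BK 1: (45,0) -> (44,0) [heading=0, draw]
PD: pen down
Final: pos=(44,0), heading=0, 5 segment(s) drawn
Waypoints (7 total):
(0, 0)
(9, 0)
(18, 0)
(27, 0)
(36, 0)
(45, 0)
(44, 0)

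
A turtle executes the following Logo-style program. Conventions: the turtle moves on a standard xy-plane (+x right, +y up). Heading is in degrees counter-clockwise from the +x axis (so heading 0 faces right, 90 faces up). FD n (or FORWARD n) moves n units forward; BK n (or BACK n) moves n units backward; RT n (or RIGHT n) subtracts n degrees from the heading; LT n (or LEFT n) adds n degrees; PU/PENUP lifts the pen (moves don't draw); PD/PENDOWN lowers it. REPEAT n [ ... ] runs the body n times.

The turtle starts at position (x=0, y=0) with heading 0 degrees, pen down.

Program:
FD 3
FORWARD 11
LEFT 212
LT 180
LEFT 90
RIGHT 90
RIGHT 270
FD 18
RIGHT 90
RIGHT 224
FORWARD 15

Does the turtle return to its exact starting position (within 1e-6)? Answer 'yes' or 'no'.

Executing turtle program step by step:
Start: pos=(0,0), heading=0, pen down
FD 3: (0,0) -> (3,0) [heading=0, draw]
FD 11: (3,0) -> (14,0) [heading=0, draw]
LT 212: heading 0 -> 212
LT 180: heading 212 -> 32
LT 90: heading 32 -> 122
RT 90: heading 122 -> 32
RT 270: heading 32 -> 122
FD 18: (14,0) -> (4.461,15.265) [heading=122, draw]
RT 90: heading 122 -> 32
RT 224: heading 32 -> 168
FD 15: (4.461,15.265) -> (-10.211,18.384) [heading=168, draw]
Final: pos=(-10.211,18.384), heading=168, 4 segment(s) drawn

Start position: (0, 0)
Final position: (-10.211, 18.384)
Distance = 21.029; >= 1e-6 -> NOT closed

Answer: no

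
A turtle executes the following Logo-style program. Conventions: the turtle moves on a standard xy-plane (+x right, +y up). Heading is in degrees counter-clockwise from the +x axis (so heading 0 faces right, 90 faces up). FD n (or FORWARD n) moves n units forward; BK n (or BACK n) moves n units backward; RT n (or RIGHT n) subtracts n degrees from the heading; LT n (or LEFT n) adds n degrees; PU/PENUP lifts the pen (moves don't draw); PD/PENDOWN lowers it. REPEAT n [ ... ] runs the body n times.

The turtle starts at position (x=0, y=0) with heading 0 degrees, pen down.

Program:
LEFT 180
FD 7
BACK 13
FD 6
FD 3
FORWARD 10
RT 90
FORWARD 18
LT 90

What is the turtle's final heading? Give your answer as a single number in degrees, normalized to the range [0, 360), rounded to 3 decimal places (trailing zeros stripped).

Executing turtle program step by step:
Start: pos=(0,0), heading=0, pen down
LT 180: heading 0 -> 180
FD 7: (0,0) -> (-7,0) [heading=180, draw]
BK 13: (-7,0) -> (6,0) [heading=180, draw]
FD 6: (6,0) -> (0,0) [heading=180, draw]
FD 3: (0,0) -> (-3,0) [heading=180, draw]
FD 10: (-3,0) -> (-13,0) [heading=180, draw]
RT 90: heading 180 -> 90
FD 18: (-13,0) -> (-13,18) [heading=90, draw]
LT 90: heading 90 -> 180
Final: pos=(-13,18), heading=180, 6 segment(s) drawn

Answer: 180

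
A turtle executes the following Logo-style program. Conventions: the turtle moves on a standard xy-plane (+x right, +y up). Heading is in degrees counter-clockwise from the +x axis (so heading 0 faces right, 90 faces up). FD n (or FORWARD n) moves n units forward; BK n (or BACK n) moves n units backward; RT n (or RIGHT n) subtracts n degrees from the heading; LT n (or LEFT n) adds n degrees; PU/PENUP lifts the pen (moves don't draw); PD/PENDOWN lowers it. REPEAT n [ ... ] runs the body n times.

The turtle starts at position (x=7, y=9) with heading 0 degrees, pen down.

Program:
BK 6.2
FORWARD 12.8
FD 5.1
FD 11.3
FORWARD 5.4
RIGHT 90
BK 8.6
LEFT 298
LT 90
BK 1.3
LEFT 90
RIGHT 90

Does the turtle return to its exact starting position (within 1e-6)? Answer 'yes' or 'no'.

Answer: no

Derivation:
Executing turtle program step by step:
Start: pos=(7,9), heading=0, pen down
BK 6.2: (7,9) -> (0.8,9) [heading=0, draw]
FD 12.8: (0.8,9) -> (13.6,9) [heading=0, draw]
FD 5.1: (13.6,9) -> (18.7,9) [heading=0, draw]
FD 11.3: (18.7,9) -> (30,9) [heading=0, draw]
FD 5.4: (30,9) -> (35.4,9) [heading=0, draw]
RT 90: heading 0 -> 270
BK 8.6: (35.4,9) -> (35.4,17.6) [heading=270, draw]
LT 298: heading 270 -> 208
LT 90: heading 208 -> 298
BK 1.3: (35.4,17.6) -> (34.79,18.748) [heading=298, draw]
LT 90: heading 298 -> 28
RT 90: heading 28 -> 298
Final: pos=(34.79,18.748), heading=298, 7 segment(s) drawn

Start position: (7, 9)
Final position: (34.79, 18.748)
Distance = 29.45; >= 1e-6 -> NOT closed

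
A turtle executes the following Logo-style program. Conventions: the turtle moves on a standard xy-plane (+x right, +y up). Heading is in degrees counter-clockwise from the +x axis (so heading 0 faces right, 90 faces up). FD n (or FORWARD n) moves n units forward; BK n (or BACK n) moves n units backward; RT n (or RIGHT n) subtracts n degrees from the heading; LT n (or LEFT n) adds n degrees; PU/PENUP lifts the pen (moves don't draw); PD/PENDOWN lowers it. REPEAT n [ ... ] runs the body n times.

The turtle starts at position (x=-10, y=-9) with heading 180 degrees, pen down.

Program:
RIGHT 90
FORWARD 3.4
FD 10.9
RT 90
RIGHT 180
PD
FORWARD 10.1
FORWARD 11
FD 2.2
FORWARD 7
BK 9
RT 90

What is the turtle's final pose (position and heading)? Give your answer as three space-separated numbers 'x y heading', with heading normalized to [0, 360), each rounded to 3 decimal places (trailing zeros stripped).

Executing turtle program step by step:
Start: pos=(-10,-9), heading=180, pen down
RT 90: heading 180 -> 90
FD 3.4: (-10,-9) -> (-10,-5.6) [heading=90, draw]
FD 10.9: (-10,-5.6) -> (-10,5.3) [heading=90, draw]
RT 90: heading 90 -> 0
RT 180: heading 0 -> 180
PD: pen down
FD 10.1: (-10,5.3) -> (-20.1,5.3) [heading=180, draw]
FD 11: (-20.1,5.3) -> (-31.1,5.3) [heading=180, draw]
FD 2.2: (-31.1,5.3) -> (-33.3,5.3) [heading=180, draw]
FD 7: (-33.3,5.3) -> (-40.3,5.3) [heading=180, draw]
BK 9: (-40.3,5.3) -> (-31.3,5.3) [heading=180, draw]
RT 90: heading 180 -> 90
Final: pos=(-31.3,5.3), heading=90, 7 segment(s) drawn

Answer: -31.3 5.3 90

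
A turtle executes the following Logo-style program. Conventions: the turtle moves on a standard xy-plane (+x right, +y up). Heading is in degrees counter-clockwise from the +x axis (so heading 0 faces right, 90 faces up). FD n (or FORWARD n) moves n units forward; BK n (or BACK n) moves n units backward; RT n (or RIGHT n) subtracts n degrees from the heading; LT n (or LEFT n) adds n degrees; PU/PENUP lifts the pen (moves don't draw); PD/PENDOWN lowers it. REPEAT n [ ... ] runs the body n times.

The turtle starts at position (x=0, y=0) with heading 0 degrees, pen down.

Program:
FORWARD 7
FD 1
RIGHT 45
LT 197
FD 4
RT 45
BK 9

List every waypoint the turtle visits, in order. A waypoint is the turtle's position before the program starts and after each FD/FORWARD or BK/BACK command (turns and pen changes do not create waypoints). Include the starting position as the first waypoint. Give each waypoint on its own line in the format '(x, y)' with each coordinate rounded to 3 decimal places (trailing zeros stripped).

Executing turtle program step by step:
Start: pos=(0,0), heading=0, pen down
FD 7: (0,0) -> (7,0) [heading=0, draw]
FD 1: (7,0) -> (8,0) [heading=0, draw]
RT 45: heading 0 -> 315
LT 197: heading 315 -> 152
FD 4: (8,0) -> (4.468,1.878) [heading=152, draw]
RT 45: heading 152 -> 107
BK 9: (4.468,1.878) -> (7.1,-6.729) [heading=107, draw]
Final: pos=(7.1,-6.729), heading=107, 4 segment(s) drawn
Waypoints (5 total):
(0, 0)
(7, 0)
(8, 0)
(4.468, 1.878)
(7.1, -6.729)

Answer: (0, 0)
(7, 0)
(8, 0)
(4.468, 1.878)
(7.1, -6.729)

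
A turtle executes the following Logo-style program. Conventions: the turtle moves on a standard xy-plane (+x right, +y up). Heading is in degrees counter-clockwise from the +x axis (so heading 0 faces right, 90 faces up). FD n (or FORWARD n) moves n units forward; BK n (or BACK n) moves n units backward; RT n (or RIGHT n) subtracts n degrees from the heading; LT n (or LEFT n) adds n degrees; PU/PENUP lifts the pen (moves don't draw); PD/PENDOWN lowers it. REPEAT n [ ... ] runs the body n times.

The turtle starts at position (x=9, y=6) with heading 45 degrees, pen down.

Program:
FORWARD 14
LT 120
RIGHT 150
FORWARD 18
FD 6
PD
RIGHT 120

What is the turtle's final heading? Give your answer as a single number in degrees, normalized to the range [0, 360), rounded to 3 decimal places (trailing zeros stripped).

Executing turtle program step by step:
Start: pos=(9,6), heading=45, pen down
FD 14: (9,6) -> (18.899,15.899) [heading=45, draw]
LT 120: heading 45 -> 165
RT 150: heading 165 -> 15
FD 18: (18.899,15.899) -> (36.286,20.558) [heading=15, draw]
FD 6: (36.286,20.558) -> (42.082,22.111) [heading=15, draw]
PD: pen down
RT 120: heading 15 -> 255
Final: pos=(42.082,22.111), heading=255, 3 segment(s) drawn

Answer: 255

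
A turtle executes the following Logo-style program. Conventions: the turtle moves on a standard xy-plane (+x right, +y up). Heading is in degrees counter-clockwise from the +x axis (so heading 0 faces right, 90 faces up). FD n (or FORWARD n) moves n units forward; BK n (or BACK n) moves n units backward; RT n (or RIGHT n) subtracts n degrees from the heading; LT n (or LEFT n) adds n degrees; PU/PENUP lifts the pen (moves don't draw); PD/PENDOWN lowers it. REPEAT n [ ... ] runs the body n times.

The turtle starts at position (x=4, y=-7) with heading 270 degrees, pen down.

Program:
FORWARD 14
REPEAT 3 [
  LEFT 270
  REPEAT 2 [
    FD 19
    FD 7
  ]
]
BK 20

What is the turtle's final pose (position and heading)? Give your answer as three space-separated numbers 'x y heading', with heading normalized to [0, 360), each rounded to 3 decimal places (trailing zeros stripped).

Executing turtle program step by step:
Start: pos=(4,-7), heading=270, pen down
FD 14: (4,-7) -> (4,-21) [heading=270, draw]
REPEAT 3 [
  -- iteration 1/3 --
  LT 270: heading 270 -> 180
  REPEAT 2 [
    -- iteration 1/2 --
    FD 19: (4,-21) -> (-15,-21) [heading=180, draw]
    FD 7: (-15,-21) -> (-22,-21) [heading=180, draw]
    -- iteration 2/2 --
    FD 19: (-22,-21) -> (-41,-21) [heading=180, draw]
    FD 7: (-41,-21) -> (-48,-21) [heading=180, draw]
  ]
  -- iteration 2/3 --
  LT 270: heading 180 -> 90
  REPEAT 2 [
    -- iteration 1/2 --
    FD 19: (-48,-21) -> (-48,-2) [heading=90, draw]
    FD 7: (-48,-2) -> (-48,5) [heading=90, draw]
    -- iteration 2/2 --
    FD 19: (-48,5) -> (-48,24) [heading=90, draw]
    FD 7: (-48,24) -> (-48,31) [heading=90, draw]
  ]
  -- iteration 3/3 --
  LT 270: heading 90 -> 0
  REPEAT 2 [
    -- iteration 1/2 --
    FD 19: (-48,31) -> (-29,31) [heading=0, draw]
    FD 7: (-29,31) -> (-22,31) [heading=0, draw]
    -- iteration 2/2 --
    FD 19: (-22,31) -> (-3,31) [heading=0, draw]
    FD 7: (-3,31) -> (4,31) [heading=0, draw]
  ]
]
BK 20: (4,31) -> (-16,31) [heading=0, draw]
Final: pos=(-16,31), heading=0, 14 segment(s) drawn

Answer: -16 31 0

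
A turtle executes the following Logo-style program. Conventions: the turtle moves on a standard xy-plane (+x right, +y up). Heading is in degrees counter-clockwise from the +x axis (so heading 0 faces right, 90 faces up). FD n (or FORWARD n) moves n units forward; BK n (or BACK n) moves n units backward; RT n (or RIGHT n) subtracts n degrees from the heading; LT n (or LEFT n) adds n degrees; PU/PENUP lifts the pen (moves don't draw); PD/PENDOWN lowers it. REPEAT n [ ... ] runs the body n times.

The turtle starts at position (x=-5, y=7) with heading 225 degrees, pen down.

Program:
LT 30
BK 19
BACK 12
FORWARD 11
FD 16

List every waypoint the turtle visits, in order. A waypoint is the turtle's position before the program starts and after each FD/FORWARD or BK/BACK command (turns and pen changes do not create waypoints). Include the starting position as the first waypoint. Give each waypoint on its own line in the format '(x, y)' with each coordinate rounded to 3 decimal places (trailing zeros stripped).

Executing turtle program step by step:
Start: pos=(-5,7), heading=225, pen down
LT 30: heading 225 -> 255
BK 19: (-5,7) -> (-0.082,25.353) [heading=255, draw]
BK 12: (-0.082,25.353) -> (3.023,36.944) [heading=255, draw]
FD 11: (3.023,36.944) -> (0.176,26.319) [heading=255, draw]
FD 16: (0.176,26.319) -> (-3.965,10.864) [heading=255, draw]
Final: pos=(-3.965,10.864), heading=255, 4 segment(s) drawn
Waypoints (5 total):
(-5, 7)
(-0.082, 25.353)
(3.023, 36.944)
(0.176, 26.319)
(-3.965, 10.864)

Answer: (-5, 7)
(-0.082, 25.353)
(3.023, 36.944)
(0.176, 26.319)
(-3.965, 10.864)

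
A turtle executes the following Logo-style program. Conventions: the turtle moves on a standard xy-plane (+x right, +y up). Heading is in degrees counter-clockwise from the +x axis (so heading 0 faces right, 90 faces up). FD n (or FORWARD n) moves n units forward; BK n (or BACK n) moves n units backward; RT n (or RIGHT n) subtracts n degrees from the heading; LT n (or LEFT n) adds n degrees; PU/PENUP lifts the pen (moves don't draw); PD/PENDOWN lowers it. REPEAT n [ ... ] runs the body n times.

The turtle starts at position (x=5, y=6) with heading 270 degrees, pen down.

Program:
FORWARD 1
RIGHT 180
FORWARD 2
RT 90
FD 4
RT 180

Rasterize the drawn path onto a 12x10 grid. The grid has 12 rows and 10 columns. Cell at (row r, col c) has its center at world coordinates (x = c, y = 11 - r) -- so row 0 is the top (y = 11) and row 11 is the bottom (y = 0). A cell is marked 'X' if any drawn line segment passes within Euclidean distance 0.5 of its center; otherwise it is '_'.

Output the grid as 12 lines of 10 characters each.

Answer: __________
__________
__________
__________
_____XXXXX
_____X____
_____X____
__________
__________
__________
__________
__________

Derivation:
Segment 0: (5,6) -> (5,5)
Segment 1: (5,5) -> (5,7)
Segment 2: (5,7) -> (9,7)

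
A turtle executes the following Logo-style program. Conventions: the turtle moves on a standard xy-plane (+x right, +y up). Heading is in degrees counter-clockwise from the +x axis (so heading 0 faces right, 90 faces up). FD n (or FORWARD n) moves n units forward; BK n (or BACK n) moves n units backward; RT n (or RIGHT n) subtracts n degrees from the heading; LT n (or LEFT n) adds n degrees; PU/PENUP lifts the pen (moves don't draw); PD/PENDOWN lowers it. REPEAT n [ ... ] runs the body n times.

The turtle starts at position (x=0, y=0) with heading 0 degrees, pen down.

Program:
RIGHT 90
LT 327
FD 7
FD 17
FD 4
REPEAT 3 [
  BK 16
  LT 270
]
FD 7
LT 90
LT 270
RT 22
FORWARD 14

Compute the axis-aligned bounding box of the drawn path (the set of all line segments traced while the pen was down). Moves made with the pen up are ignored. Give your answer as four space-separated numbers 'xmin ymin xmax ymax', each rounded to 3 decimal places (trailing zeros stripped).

Executing turtle program step by step:
Start: pos=(0,0), heading=0, pen down
RT 90: heading 0 -> 270
LT 327: heading 270 -> 237
FD 7: (0,0) -> (-3.812,-5.871) [heading=237, draw]
FD 17: (-3.812,-5.871) -> (-13.071,-20.128) [heading=237, draw]
FD 4: (-13.071,-20.128) -> (-15.25,-23.483) [heading=237, draw]
REPEAT 3 [
  -- iteration 1/3 --
  BK 16: (-15.25,-23.483) -> (-6.536,-10.064) [heading=237, draw]
  LT 270: heading 237 -> 147
  -- iteration 2/3 --
  BK 16: (-6.536,-10.064) -> (6.883,-18.778) [heading=147, draw]
  LT 270: heading 147 -> 57
  -- iteration 3/3 --
  BK 16: (6.883,-18.778) -> (-1.831,-32.197) [heading=57, draw]
  LT 270: heading 57 -> 327
]
FD 7: (-1.831,-32.197) -> (4.04,-36.009) [heading=327, draw]
LT 90: heading 327 -> 57
LT 270: heading 57 -> 327
RT 22: heading 327 -> 305
FD 14: (4.04,-36.009) -> (12.07,-47.478) [heading=305, draw]
Final: pos=(12.07,-47.478), heading=305, 8 segment(s) drawn

Segment endpoints: x in {-15.25, -13.071, -6.536, -3.812, -1.831, 0, 4.04, 6.883, 12.07}, y in {-47.478, -36.009, -32.197, -23.483, -20.128, -18.778, -10.064, -5.871, 0}
xmin=-15.25, ymin=-47.478, xmax=12.07, ymax=0

Answer: -15.25 -47.478 12.07 0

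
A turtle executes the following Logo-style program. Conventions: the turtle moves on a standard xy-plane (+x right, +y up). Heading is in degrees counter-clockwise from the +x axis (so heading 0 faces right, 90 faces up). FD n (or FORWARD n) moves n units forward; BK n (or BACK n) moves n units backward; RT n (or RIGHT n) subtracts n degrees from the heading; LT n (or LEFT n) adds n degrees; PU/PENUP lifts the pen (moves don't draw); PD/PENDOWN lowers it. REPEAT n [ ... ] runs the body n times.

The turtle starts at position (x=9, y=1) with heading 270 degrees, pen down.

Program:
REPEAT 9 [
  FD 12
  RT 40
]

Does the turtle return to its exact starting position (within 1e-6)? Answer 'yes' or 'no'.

Answer: yes

Derivation:
Executing turtle program step by step:
Start: pos=(9,1), heading=270, pen down
REPEAT 9 [
  -- iteration 1/9 --
  FD 12: (9,1) -> (9,-11) [heading=270, draw]
  RT 40: heading 270 -> 230
  -- iteration 2/9 --
  FD 12: (9,-11) -> (1.287,-20.193) [heading=230, draw]
  RT 40: heading 230 -> 190
  -- iteration 3/9 --
  FD 12: (1.287,-20.193) -> (-10.531,-22.276) [heading=190, draw]
  RT 40: heading 190 -> 150
  -- iteration 4/9 --
  FD 12: (-10.531,-22.276) -> (-20.923,-16.276) [heading=150, draw]
  RT 40: heading 150 -> 110
  -- iteration 5/9 --
  FD 12: (-20.923,-16.276) -> (-25.028,-5) [heading=110, draw]
  RT 40: heading 110 -> 70
  -- iteration 6/9 --
  FD 12: (-25.028,-5) -> (-20.923,6.276) [heading=70, draw]
  RT 40: heading 70 -> 30
  -- iteration 7/9 --
  FD 12: (-20.923,6.276) -> (-10.531,12.276) [heading=30, draw]
  RT 40: heading 30 -> 350
  -- iteration 8/9 --
  FD 12: (-10.531,12.276) -> (1.287,10.193) [heading=350, draw]
  RT 40: heading 350 -> 310
  -- iteration 9/9 --
  FD 12: (1.287,10.193) -> (9,1) [heading=310, draw]
  RT 40: heading 310 -> 270
]
Final: pos=(9,1), heading=270, 9 segment(s) drawn

Start position: (9, 1)
Final position: (9, 1)
Distance = 0; < 1e-6 -> CLOSED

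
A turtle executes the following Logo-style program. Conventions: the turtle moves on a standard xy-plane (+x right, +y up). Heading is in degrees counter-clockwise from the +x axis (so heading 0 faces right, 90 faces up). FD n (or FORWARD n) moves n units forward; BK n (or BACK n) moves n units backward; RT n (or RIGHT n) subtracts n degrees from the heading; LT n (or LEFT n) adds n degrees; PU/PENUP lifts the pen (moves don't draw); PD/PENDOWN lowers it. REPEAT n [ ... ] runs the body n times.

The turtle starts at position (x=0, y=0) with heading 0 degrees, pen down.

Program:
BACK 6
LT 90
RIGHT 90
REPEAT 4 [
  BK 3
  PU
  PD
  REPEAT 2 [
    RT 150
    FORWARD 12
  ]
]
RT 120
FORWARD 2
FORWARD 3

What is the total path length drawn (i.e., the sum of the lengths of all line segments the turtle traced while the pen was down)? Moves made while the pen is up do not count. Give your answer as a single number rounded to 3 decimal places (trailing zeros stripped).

Executing turtle program step by step:
Start: pos=(0,0), heading=0, pen down
BK 6: (0,0) -> (-6,0) [heading=0, draw]
LT 90: heading 0 -> 90
RT 90: heading 90 -> 0
REPEAT 4 [
  -- iteration 1/4 --
  BK 3: (-6,0) -> (-9,0) [heading=0, draw]
  PU: pen up
  PD: pen down
  REPEAT 2 [
    -- iteration 1/2 --
    RT 150: heading 0 -> 210
    FD 12: (-9,0) -> (-19.392,-6) [heading=210, draw]
    -- iteration 2/2 --
    RT 150: heading 210 -> 60
    FD 12: (-19.392,-6) -> (-13.392,4.392) [heading=60, draw]
  ]
  -- iteration 2/4 --
  BK 3: (-13.392,4.392) -> (-14.892,1.794) [heading=60, draw]
  PU: pen up
  PD: pen down
  REPEAT 2 [
    -- iteration 1/2 --
    RT 150: heading 60 -> 270
    FD 12: (-14.892,1.794) -> (-14.892,-10.206) [heading=270, draw]
    -- iteration 2/2 --
    RT 150: heading 270 -> 120
    FD 12: (-14.892,-10.206) -> (-20.892,0.187) [heading=120, draw]
  ]
  -- iteration 3/4 --
  BK 3: (-20.892,0.187) -> (-19.392,-2.412) [heading=120, draw]
  PU: pen up
  PD: pen down
  REPEAT 2 [
    -- iteration 1/2 --
    RT 150: heading 120 -> 330
    FD 12: (-19.392,-2.412) -> (-9,-8.412) [heading=330, draw]
    -- iteration 2/2 --
    RT 150: heading 330 -> 180
    FD 12: (-9,-8.412) -> (-21,-8.412) [heading=180, draw]
  ]
  -- iteration 4/4 --
  BK 3: (-21,-8.412) -> (-18,-8.412) [heading=180, draw]
  PU: pen up
  PD: pen down
  REPEAT 2 [
    -- iteration 1/2 --
    RT 150: heading 180 -> 30
    FD 12: (-18,-8.412) -> (-7.608,-2.412) [heading=30, draw]
    -- iteration 2/2 --
    RT 150: heading 30 -> 240
    FD 12: (-7.608,-2.412) -> (-13.608,-12.804) [heading=240, draw]
  ]
]
RT 120: heading 240 -> 120
FD 2: (-13.608,-12.804) -> (-14.608,-11.072) [heading=120, draw]
FD 3: (-14.608,-11.072) -> (-16.108,-8.474) [heading=120, draw]
Final: pos=(-16.108,-8.474), heading=120, 15 segment(s) drawn

Segment lengths:
  seg 1: (0,0) -> (-6,0), length = 6
  seg 2: (-6,0) -> (-9,0), length = 3
  seg 3: (-9,0) -> (-19.392,-6), length = 12
  seg 4: (-19.392,-6) -> (-13.392,4.392), length = 12
  seg 5: (-13.392,4.392) -> (-14.892,1.794), length = 3
  seg 6: (-14.892,1.794) -> (-14.892,-10.206), length = 12
  seg 7: (-14.892,-10.206) -> (-20.892,0.187), length = 12
  seg 8: (-20.892,0.187) -> (-19.392,-2.412), length = 3
  seg 9: (-19.392,-2.412) -> (-9,-8.412), length = 12
  seg 10: (-9,-8.412) -> (-21,-8.412), length = 12
  seg 11: (-21,-8.412) -> (-18,-8.412), length = 3
  seg 12: (-18,-8.412) -> (-7.608,-2.412), length = 12
  seg 13: (-7.608,-2.412) -> (-13.608,-12.804), length = 12
  seg 14: (-13.608,-12.804) -> (-14.608,-11.072), length = 2
  seg 15: (-14.608,-11.072) -> (-16.108,-8.474), length = 3
Total = 119

Answer: 119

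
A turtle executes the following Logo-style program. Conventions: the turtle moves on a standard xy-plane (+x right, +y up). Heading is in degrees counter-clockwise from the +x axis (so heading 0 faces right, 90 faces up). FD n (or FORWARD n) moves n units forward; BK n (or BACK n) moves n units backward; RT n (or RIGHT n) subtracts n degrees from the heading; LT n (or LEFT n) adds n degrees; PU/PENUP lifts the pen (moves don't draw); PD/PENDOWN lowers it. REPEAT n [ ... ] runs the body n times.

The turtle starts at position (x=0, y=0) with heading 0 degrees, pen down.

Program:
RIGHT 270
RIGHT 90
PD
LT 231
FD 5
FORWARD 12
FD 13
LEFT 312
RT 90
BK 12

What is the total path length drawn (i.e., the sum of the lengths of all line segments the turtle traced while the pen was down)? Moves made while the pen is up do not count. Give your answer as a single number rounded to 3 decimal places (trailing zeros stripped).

Executing turtle program step by step:
Start: pos=(0,0), heading=0, pen down
RT 270: heading 0 -> 90
RT 90: heading 90 -> 0
PD: pen down
LT 231: heading 0 -> 231
FD 5: (0,0) -> (-3.147,-3.886) [heading=231, draw]
FD 12: (-3.147,-3.886) -> (-10.698,-13.211) [heading=231, draw]
FD 13: (-10.698,-13.211) -> (-18.88,-23.314) [heading=231, draw]
LT 312: heading 231 -> 183
RT 90: heading 183 -> 93
BK 12: (-18.88,-23.314) -> (-18.252,-35.298) [heading=93, draw]
Final: pos=(-18.252,-35.298), heading=93, 4 segment(s) drawn

Segment lengths:
  seg 1: (0,0) -> (-3.147,-3.886), length = 5
  seg 2: (-3.147,-3.886) -> (-10.698,-13.211), length = 12
  seg 3: (-10.698,-13.211) -> (-18.88,-23.314), length = 13
  seg 4: (-18.88,-23.314) -> (-18.252,-35.298), length = 12
Total = 42

Answer: 42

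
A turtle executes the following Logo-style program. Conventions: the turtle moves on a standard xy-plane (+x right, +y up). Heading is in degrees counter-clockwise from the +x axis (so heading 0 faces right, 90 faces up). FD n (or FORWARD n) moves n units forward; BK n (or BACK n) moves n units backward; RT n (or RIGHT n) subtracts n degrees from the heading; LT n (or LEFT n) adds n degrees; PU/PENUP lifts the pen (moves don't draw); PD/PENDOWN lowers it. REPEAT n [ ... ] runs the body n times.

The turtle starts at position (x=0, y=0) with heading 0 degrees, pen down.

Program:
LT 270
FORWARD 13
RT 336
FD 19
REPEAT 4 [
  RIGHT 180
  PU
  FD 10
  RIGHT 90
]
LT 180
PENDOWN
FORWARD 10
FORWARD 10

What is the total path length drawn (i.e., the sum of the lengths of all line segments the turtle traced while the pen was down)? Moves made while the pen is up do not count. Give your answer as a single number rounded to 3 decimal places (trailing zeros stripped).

Answer: 52

Derivation:
Executing turtle program step by step:
Start: pos=(0,0), heading=0, pen down
LT 270: heading 0 -> 270
FD 13: (0,0) -> (0,-13) [heading=270, draw]
RT 336: heading 270 -> 294
FD 19: (0,-13) -> (7.728,-30.357) [heading=294, draw]
REPEAT 4 [
  -- iteration 1/4 --
  RT 180: heading 294 -> 114
  PU: pen up
  FD 10: (7.728,-30.357) -> (3.661,-21.222) [heading=114, move]
  RT 90: heading 114 -> 24
  -- iteration 2/4 --
  RT 180: heading 24 -> 204
  PU: pen up
  FD 10: (3.661,-21.222) -> (-5.475,-25.289) [heading=204, move]
  RT 90: heading 204 -> 114
  -- iteration 3/4 --
  RT 180: heading 114 -> 294
  PU: pen up
  FD 10: (-5.475,-25.289) -> (-1.407,-34.425) [heading=294, move]
  RT 90: heading 294 -> 204
  -- iteration 4/4 --
  RT 180: heading 204 -> 24
  PU: pen up
  FD 10: (-1.407,-34.425) -> (7.728,-30.357) [heading=24, move]
  RT 90: heading 24 -> 294
]
LT 180: heading 294 -> 114
PD: pen down
FD 10: (7.728,-30.357) -> (3.661,-21.222) [heading=114, draw]
FD 10: (3.661,-21.222) -> (-0.407,-12.086) [heading=114, draw]
Final: pos=(-0.407,-12.086), heading=114, 4 segment(s) drawn

Segment lengths:
  seg 1: (0,0) -> (0,-13), length = 13
  seg 2: (0,-13) -> (7.728,-30.357), length = 19
  seg 3: (7.728,-30.357) -> (3.661,-21.222), length = 10
  seg 4: (3.661,-21.222) -> (-0.407,-12.086), length = 10
Total = 52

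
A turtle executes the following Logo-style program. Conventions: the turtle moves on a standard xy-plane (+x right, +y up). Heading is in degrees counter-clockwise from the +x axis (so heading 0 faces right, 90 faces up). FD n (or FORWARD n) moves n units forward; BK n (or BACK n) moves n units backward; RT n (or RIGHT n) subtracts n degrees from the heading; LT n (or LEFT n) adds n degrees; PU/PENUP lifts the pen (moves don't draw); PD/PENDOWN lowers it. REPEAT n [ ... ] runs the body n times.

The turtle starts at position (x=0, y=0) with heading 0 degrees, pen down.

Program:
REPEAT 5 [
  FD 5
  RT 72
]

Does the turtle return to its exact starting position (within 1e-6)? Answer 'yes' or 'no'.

Answer: yes

Derivation:
Executing turtle program step by step:
Start: pos=(0,0), heading=0, pen down
REPEAT 5 [
  -- iteration 1/5 --
  FD 5: (0,0) -> (5,0) [heading=0, draw]
  RT 72: heading 0 -> 288
  -- iteration 2/5 --
  FD 5: (5,0) -> (6.545,-4.755) [heading=288, draw]
  RT 72: heading 288 -> 216
  -- iteration 3/5 --
  FD 5: (6.545,-4.755) -> (2.5,-7.694) [heading=216, draw]
  RT 72: heading 216 -> 144
  -- iteration 4/5 --
  FD 5: (2.5,-7.694) -> (-1.545,-4.755) [heading=144, draw]
  RT 72: heading 144 -> 72
  -- iteration 5/5 --
  FD 5: (-1.545,-4.755) -> (0,0) [heading=72, draw]
  RT 72: heading 72 -> 0
]
Final: pos=(0,0), heading=0, 5 segment(s) drawn

Start position: (0, 0)
Final position: (0, 0)
Distance = 0; < 1e-6 -> CLOSED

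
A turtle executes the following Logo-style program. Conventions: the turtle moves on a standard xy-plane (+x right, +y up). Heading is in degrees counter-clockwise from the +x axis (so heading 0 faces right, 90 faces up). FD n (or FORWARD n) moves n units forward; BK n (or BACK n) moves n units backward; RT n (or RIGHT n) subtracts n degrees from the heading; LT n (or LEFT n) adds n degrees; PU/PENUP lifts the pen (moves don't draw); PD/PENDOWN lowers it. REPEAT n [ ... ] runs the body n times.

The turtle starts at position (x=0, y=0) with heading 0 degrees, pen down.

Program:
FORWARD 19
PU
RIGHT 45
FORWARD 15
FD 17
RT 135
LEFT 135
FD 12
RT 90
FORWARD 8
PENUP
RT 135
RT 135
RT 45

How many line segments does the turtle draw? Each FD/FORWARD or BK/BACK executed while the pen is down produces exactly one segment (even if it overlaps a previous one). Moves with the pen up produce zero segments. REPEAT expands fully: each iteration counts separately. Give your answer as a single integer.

Executing turtle program step by step:
Start: pos=(0,0), heading=0, pen down
FD 19: (0,0) -> (19,0) [heading=0, draw]
PU: pen up
RT 45: heading 0 -> 315
FD 15: (19,0) -> (29.607,-10.607) [heading=315, move]
FD 17: (29.607,-10.607) -> (41.627,-22.627) [heading=315, move]
RT 135: heading 315 -> 180
LT 135: heading 180 -> 315
FD 12: (41.627,-22.627) -> (50.113,-31.113) [heading=315, move]
RT 90: heading 315 -> 225
FD 8: (50.113,-31.113) -> (44.456,-36.77) [heading=225, move]
PU: pen up
RT 135: heading 225 -> 90
RT 135: heading 90 -> 315
RT 45: heading 315 -> 270
Final: pos=(44.456,-36.77), heading=270, 1 segment(s) drawn
Segments drawn: 1

Answer: 1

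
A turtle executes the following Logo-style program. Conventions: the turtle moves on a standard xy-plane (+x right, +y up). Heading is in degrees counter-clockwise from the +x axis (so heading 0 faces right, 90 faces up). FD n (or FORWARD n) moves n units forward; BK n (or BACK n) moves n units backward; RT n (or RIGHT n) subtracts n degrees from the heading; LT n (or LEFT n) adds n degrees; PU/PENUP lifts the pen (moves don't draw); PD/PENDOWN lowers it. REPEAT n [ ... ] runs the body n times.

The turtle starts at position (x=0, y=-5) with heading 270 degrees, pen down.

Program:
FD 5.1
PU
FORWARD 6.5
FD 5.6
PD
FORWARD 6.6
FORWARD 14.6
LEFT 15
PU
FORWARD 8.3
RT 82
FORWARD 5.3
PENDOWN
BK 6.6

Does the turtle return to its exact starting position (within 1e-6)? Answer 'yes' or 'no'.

Answer: no

Derivation:
Executing turtle program step by step:
Start: pos=(0,-5), heading=270, pen down
FD 5.1: (0,-5) -> (0,-10.1) [heading=270, draw]
PU: pen up
FD 6.5: (0,-10.1) -> (0,-16.6) [heading=270, move]
FD 5.6: (0,-16.6) -> (0,-22.2) [heading=270, move]
PD: pen down
FD 6.6: (0,-22.2) -> (0,-28.8) [heading=270, draw]
FD 14.6: (0,-28.8) -> (0,-43.4) [heading=270, draw]
LT 15: heading 270 -> 285
PU: pen up
FD 8.3: (0,-43.4) -> (2.148,-51.417) [heading=285, move]
RT 82: heading 285 -> 203
FD 5.3: (2.148,-51.417) -> (-2.73,-53.488) [heading=203, move]
PD: pen down
BK 6.6: (-2.73,-53.488) -> (3.345,-50.909) [heading=203, draw]
Final: pos=(3.345,-50.909), heading=203, 4 segment(s) drawn

Start position: (0, -5)
Final position: (3.345, -50.909)
Distance = 46.031; >= 1e-6 -> NOT closed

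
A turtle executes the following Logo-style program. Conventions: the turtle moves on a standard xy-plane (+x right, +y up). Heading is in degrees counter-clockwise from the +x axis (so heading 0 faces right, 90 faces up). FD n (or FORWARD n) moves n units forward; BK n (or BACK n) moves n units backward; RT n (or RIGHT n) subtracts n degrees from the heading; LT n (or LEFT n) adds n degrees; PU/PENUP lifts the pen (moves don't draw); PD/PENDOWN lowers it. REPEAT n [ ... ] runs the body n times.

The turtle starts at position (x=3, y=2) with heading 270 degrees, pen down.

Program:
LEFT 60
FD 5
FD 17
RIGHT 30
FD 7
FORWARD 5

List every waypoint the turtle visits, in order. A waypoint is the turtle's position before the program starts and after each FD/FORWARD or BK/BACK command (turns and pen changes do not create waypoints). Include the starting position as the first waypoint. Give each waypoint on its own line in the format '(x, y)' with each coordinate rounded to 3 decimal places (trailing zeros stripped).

Executing turtle program step by step:
Start: pos=(3,2), heading=270, pen down
LT 60: heading 270 -> 330
FD 5: (3,2) -> (7.33,-0.5) [heading=330, draw]
FD 17: (7.33,-0.5) -> (22.053,-9) [heading=330, draw]
RT 30: heading 330 -> 300
FD 7: (22.053,-9) -> (25.553,-15.062) [heading=300, draw]
FD 5: (25.553,-15.062) -> (28.053,-19.392) [heading=300, draw]
Final: pos=(28.053,-19.392), heading=300, 4 segment(s) drawn
Waypoints (5 total):
(3, 2)
(7.33, -0.5)
(22.053, -9)
(25.553, -15.062)
(28.053, -19.392)

Answer: (3, 2)
(7.33, -0.5)
(22.053, -9)
(25.553, -15.062)
(28.053, -19.392)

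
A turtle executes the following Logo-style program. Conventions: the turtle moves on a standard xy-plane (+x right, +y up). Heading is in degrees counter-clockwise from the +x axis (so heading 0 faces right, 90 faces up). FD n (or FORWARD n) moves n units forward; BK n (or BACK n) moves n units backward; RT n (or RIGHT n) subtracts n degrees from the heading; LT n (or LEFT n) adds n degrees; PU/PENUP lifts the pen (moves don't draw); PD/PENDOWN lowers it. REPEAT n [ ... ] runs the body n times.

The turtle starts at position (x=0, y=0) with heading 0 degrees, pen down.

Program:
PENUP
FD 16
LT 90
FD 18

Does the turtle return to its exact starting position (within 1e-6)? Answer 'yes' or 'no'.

Answer: no

Derivation:
Executing turtle program step by step:
Start: pos=(0,0), heading=0, pen down
PU: pen up
FD 16: (0,0) -> (16,0) [heading=0, move]
LT 90: heading 0 -> 90
FD 18: (16,0) -> (16,18) [heading=90, move]
Final: pos=(16,18), heading=90, 0 segment(s) drawn

Start position: (0, 0)
Final position: (16, 18)
Distance = 24.083; >= 1e-6 -> NOT closed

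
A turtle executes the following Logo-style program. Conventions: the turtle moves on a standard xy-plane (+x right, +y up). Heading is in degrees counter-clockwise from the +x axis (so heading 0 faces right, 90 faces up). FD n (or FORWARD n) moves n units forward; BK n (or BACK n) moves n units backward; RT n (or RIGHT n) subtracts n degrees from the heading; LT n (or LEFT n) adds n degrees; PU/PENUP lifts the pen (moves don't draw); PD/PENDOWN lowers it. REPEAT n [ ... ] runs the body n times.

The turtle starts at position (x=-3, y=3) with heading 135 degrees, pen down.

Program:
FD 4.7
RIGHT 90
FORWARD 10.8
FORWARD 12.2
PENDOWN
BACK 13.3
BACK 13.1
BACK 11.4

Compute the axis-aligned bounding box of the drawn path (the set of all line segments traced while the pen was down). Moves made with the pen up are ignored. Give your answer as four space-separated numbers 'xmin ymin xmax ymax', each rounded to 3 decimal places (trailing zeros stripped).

Executing turtle program step by step:
Start: pos=(-3,3), heading=135, pen down
FD 4.7: (-3,3) -> (-6.323,6.323) [heading=135, draw]
RT 90: heading 135 -> 45
FD 10.8: (-6.323,6.323) -> (1.313,13.96) [heading=45, draw]
FD 12.2: (1.313,13.96) -> (9.94,22.587) [heading=45, draw]
PD: pen down
BK 13.3: (9.94,22.587) -> (0.536,13.182) [heading=45, draw]
BK 13.1: (0.536,13.182) -> (-8.728,3.919) [heading=45, draw]
BK 11.4: (-8.728,3.919) -> (-16.789,-4.142) [heading=45, draw]
Final: pos=(-16.789,-4.142), heading=45, 6 segment(s) drawn

Segment endpoints: x in {-16.789, -8.728, -6.323, -3, 0.536, 1.313, 9.94}, y in {-4.142, 3, 3.919, 6.323, 13.182, 13.96, 22.587}
xmin=-16.789, ymin=-4.142, xmax=9.94, ymax=22.587

Answer: -16.789 -4.142 9.94 22.587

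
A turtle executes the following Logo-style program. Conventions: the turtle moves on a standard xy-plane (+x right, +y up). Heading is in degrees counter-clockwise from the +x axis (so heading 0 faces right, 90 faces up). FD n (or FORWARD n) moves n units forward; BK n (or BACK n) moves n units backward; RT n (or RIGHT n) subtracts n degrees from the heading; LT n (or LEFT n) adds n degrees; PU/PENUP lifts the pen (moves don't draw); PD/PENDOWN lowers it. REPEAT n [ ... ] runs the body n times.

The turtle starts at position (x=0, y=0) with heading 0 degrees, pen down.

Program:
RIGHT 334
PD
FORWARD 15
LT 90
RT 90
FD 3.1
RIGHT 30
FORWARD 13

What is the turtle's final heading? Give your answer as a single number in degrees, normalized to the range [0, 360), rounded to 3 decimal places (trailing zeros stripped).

Answer: 356

Derivation:
Executing turtle program step by step:
Start: pos=(0,0), heading=0, pen down
RT 334: heading 0 -> 26
PD: pen down
FD 15: (0,0) -> (13.482,6.576) [heading=26, draw]
LT 90: heading 26 -> 116
RT 90: heading 116 -> 26
FD 3.1: (13.482,6.576) -> (16.268,7.935) [heading=26, draw]
RT 30: heading 26 -> 356
FD 13: (16.268,7.935) -> (29.237,7.028) [heading=356, draw]
Final: pos=(29.237,7.028), heading=356, 3 segment(s) drawn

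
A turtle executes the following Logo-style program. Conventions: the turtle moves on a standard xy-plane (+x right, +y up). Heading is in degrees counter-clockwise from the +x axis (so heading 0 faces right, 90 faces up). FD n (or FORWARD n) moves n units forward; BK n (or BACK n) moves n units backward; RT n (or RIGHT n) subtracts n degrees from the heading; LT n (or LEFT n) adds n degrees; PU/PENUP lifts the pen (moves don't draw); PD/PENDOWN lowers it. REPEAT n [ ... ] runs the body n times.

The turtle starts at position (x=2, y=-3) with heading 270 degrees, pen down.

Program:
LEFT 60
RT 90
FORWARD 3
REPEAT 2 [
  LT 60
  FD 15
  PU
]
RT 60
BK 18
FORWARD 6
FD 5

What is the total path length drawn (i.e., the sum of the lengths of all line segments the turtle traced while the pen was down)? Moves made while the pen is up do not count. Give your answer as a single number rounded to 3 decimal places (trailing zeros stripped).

Executing turtle program step by step:
Start: pos=(2,-3), heading=270, pen down
LT 60: heading 270 -> 330
RT 90: heading 330 -> 240
FD 3: (2,-3) -> (0.5,-5.598) [heading=240, draw]
REPEAT 2 [
  -- iteration 1/2 --
  LT 60: heading 240 -> 300
  FD 15: (0.5,-5.598) -> (8,-18.588) [heading=300, draw]
  PU: pen up
  -- iteration 2/2 --
  LT 60: heading 300 -> 0
  FD 15: (8,-18.588) -> (23,-18.588) [heading=0, move]
  PU: pen up
]
RT 60: heading 0 -> 300
BK 18: (23,-18.588) -> (14,-3) [heading=300, move]
FD 6: (14,-3) -> (17,-8.196) [heading=300, move]
FD 5: (17,-8.196) -> (19.5,-12.526) [heading=300, move]
Final: pos=(19.5,-12.526), heading=300, 2 segment(s) drawn

Segment lengths:
  seg 1: (2,-3) -> (0.5,-5.598), length = 3
  seg 2: (0.5,-5.598) -> (8,-18.588), length = 15
Total = 18

Answer: 18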